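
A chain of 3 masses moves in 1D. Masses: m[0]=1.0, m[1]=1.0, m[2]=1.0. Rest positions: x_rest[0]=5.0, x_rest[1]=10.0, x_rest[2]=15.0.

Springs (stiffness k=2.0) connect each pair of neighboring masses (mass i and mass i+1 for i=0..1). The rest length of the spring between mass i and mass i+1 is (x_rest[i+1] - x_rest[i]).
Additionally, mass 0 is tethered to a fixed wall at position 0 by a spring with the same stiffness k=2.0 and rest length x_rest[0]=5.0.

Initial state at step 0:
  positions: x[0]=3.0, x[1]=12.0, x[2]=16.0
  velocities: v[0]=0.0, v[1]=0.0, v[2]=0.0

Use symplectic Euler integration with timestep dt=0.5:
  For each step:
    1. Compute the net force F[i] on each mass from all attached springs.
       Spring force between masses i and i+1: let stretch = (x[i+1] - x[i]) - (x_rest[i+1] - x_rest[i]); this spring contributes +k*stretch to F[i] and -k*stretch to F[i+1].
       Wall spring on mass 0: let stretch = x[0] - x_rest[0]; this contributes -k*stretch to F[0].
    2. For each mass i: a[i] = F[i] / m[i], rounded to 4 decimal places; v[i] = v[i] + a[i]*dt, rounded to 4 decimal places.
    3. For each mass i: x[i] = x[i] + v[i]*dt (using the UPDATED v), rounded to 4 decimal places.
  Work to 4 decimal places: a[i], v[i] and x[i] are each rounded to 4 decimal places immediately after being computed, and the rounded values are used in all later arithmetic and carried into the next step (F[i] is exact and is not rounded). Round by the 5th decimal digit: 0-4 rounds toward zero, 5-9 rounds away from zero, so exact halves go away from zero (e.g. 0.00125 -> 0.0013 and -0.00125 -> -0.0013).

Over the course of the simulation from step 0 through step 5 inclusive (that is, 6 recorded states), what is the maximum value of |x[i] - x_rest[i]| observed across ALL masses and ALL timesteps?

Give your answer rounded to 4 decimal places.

Answer: 2.7500

Derivation:
Step 0: x=[3.0000 12.0000 16.0000] v=[0.0000 0.0000 0.0000]
Step 1: x=[6.0000 9.5000 16.5000] v=[6.0000 -5.0000 1.0000]
Step 2: x=[7.7500 8.7500 16.0000] v=[3.5000 -1.5000 -1.0000]
Step 3: x=[6.1250 11.1250 14.3750] v=[-3.2500 4.7500 -3.2500]
Step 4: x=[3.9375 12.6250 13.6250] v=[-4.3750 3.0000 -1.5000]
Step 5: x=[4.1250 10.2813 14.8750] v=[0.3750 -4.6875 2.5000]
Max displacement = 2.7500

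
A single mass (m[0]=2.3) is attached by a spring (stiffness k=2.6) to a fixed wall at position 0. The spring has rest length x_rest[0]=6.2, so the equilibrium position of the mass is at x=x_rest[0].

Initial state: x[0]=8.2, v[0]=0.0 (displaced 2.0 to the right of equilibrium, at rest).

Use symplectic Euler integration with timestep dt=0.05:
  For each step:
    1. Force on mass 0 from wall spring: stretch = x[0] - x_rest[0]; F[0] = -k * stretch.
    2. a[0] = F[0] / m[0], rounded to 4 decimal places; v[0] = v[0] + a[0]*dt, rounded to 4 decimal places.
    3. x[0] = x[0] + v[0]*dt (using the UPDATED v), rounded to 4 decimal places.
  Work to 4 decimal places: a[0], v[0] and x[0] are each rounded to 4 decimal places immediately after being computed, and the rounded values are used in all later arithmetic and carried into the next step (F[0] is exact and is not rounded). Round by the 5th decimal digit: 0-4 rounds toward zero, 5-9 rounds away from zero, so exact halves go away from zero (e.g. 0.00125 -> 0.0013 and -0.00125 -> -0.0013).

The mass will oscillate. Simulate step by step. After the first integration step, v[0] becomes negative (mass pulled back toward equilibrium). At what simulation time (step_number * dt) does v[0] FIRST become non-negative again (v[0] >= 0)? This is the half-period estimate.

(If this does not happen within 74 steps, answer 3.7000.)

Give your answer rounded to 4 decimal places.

Step 0: x=[8.2000] v=[0.0000]
Step 1: x=[8.1944] v=[-0.1130]
Step 2: x=[8.1831] v=[-0.2257]
Step 3: x=[8.1662] v=[-0.3378]
Step 4: x=[8.1438] v=[-0.4489]
Step 5: x=[8.1159] v=[-0.5588]
Step 6: x=[8.0825] v=[-0.6671]
Step 7: x=[8.0438] v=[-0.7735]
Step 8: x=[7.9999] v=[-0.8777]
Step 9: x=[7.9509] v=[-0.9794]
Step 10: x=[7.8970] v=[-1.0784]
Step 11: x=[7.8383] v=[-1.1743]
Step 12: x=[7.7750] v=[-1.2669]
Step 13: x=[7.7072] v=[-1.3559]
Step 14: x=[7.6351] v=[-1.4411]
Step 15: x=[7.5590] v=[-1.5222]
Step 16: x=[7.4791] v=[-1.5990]
Step 17: x=[7.3955] v=[-1.6713]
Step 18: x=[7.3086] v=[-1.7389]
Step 19: x=[7.2185] v=[-1.8016]
Step 20: x=[7.1255] v=[-1.8592]
Step 21: x=[7.0299] v=[-1.9115]
Step 22: x=[6.9320] v=[-1.9584]
Step 23: x=[6.8320] v=[-1.9998]
Step 24: x=[6.7302] v=[-2.0355]
Step 25: x=[6.6269] v=[-2.0655]
Step 26: x=[6.5224] v=[-2.0896]
Step 27: x=[6.4170] v=[-2.1078]
Step 28: x=[6.3110] v=[-2.1201]
Step 29: x=[6.2047] v=[-2.1264]
Step 30: x=[6.0984] v=[-2.1267]
Step 31: x=[5.9924] v=[-2.1210]
Step 32: x=[5.8869] v=[-2.1093]
Step 33: x=[5.7823] v=[-2.0916]
Step 34: x=[5.6789] v=[-2.0680]
Step 35: x=[5.5770] v=[-2.0385]
Step 36: x=[5.4768] v=[-2.0033]
Step 37: x=[5.3787] v=[-1.9624]
Step 38: x=[5.2829] v=[-1.9160]
Step 39: x=[5.1897] v=[-1.8642]
Step 40: x=[5.0993] v=[-1.8071]
Step 41: x=[5.0121] v=[-1.7449]
Step 42: x=[4.9282] v=[-1.6778]
Step 43: x=[4.8479] v=[-1.6059]
Step 44: x=[4.7714] v=[-1.5295]
Step 45: x=[4.6990] v=[-1.4488]
Step 46: x=[4.6308] v=[-1.3640]
Step 47: x=[4.5670] v=[-1.2753]
Step 48: x=[4.5079] v=[-1.1830]
Step 49: x=[4.4535] v=[-1.0874]
Step 50: x=[4.4041] v=[-0.9887]
Step 51: x=[4.3597] v=[-0.8872]
Step 52: x=[4.3205] v=[-0.7832]
Step 53: x=[4.2867] v=[-0.6770]
Step 54: x=[4.2583] v=[-0.5689]
Step 55: x=[4.2353] v=[-0.4592]
Step 56: x=[4.2179] v=[-0.3482]
Step 57: x=[4.2061] v=[-0.2362]
Step 58: x=[4.1999] v=[-0.1235]
Step 59: x=[4.1994] v=[-0.0105]
Step 60: x=[4.2045] v=[0.1026]
First v>=0 after going negative at step 60, time=3.0000

Answer: 3.0000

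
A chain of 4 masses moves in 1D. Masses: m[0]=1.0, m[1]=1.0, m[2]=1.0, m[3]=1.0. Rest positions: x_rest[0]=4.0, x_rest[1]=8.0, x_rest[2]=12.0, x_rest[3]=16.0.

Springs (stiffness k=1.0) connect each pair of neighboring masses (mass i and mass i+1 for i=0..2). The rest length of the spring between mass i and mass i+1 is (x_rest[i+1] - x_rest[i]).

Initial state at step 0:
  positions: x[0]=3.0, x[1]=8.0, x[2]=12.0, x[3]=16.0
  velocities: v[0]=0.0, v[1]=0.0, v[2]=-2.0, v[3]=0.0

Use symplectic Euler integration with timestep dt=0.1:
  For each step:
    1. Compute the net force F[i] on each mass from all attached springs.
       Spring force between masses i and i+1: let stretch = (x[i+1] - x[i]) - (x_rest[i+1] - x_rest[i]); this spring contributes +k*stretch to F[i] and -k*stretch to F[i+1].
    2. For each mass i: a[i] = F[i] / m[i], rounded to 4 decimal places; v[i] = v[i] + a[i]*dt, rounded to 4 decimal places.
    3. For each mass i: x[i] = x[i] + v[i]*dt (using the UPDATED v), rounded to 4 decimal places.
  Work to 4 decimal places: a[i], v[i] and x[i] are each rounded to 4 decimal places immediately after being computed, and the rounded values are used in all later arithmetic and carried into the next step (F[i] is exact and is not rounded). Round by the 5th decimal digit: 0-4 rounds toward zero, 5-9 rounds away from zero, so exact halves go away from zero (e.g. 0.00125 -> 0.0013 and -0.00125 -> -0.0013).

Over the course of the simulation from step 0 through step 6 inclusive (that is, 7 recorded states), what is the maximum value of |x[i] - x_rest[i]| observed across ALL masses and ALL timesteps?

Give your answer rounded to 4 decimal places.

Answer: 1.0732

Derivation:
Step 0: x=[3.0000 8.0000 12.0000 16.0000] v=[0.0000 0.0000 -2.0000 0.0000]
Step 1: x=[3.0100 7.9900 11.8000 16.0000] v=[0.1000 -0.1000 -2.0000 0.0000]
Step 2: x=[3.0298 7.9683 11.6039 15.9980] v=[0.1980 -0.2170 -1.9610 -0.0200]
Step 3: x=[3.0590 7.9336 11.4154 15.9921] v=[0.2919 -0.3473 -1.8852 -0.0594]
Step 4: x=[3.0969 7.8849 11.2378 15.9804] v=[0.3794 -0.4866 -1.7757 -0.1171]
Step 5: x=[3.1427 7.8219 11.0741 15.9613] v=[0.4582 -0.6301 -1.6367 -0.1914]
Step 6: x=[3.1953 7.7446 10.9268 15.9333] v=[0.5261 -0.7728 -1.4732 -0.2801]
Max displacement = 1.0732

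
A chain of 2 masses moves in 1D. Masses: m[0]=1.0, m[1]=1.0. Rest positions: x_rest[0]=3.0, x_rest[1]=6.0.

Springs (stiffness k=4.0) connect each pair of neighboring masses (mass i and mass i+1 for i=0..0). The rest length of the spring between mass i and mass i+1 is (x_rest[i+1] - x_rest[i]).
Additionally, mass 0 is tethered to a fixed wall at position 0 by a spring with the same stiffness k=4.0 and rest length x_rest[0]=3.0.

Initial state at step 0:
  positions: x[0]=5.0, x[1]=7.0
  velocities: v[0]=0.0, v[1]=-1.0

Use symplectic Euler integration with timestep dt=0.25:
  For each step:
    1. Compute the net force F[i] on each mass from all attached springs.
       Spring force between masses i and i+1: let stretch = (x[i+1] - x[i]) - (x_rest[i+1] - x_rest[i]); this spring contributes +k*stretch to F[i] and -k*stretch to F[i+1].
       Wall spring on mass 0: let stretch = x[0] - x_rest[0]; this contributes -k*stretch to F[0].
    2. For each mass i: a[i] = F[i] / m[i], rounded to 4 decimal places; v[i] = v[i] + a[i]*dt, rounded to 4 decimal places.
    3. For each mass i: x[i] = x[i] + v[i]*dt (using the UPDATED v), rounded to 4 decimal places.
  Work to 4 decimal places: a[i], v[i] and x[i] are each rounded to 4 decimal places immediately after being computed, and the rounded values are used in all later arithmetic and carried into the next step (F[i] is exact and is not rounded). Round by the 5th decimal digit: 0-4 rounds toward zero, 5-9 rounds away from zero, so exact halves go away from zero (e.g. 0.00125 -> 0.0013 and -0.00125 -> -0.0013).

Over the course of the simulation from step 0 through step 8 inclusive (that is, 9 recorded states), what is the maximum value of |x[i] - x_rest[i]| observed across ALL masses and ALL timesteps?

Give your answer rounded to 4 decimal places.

Step 0: x=[5.0000 7.0000] v=[0.0000 -1.0000]
Step 1: x=[4.2500 7.0000] v=[-3.0000 0.0000]
Step 2: x=[3.1250 7.0625] v=[-4.5000 0.2500]
Step 3: x=[2.2031 6.8906] v=[-3.6875 -0.6875]
Step 4: x=[1.9023 6.2969] v=[-1.2031 -2.3750]
Step 5: x=[2.2246 5.3545] v=[1.2892 -3.7696]
Step 6: x=[2.7732 4.3796] v=[2.1945 -3.8995]
Step 7: x=[3.0301 3.7531] v=[1.0277 -2.5059]
Step 8: x=[2.7103 3.6959] v=[-1.2794 -0.2289]
Max displacement = 2.3041

Answer: 2.3041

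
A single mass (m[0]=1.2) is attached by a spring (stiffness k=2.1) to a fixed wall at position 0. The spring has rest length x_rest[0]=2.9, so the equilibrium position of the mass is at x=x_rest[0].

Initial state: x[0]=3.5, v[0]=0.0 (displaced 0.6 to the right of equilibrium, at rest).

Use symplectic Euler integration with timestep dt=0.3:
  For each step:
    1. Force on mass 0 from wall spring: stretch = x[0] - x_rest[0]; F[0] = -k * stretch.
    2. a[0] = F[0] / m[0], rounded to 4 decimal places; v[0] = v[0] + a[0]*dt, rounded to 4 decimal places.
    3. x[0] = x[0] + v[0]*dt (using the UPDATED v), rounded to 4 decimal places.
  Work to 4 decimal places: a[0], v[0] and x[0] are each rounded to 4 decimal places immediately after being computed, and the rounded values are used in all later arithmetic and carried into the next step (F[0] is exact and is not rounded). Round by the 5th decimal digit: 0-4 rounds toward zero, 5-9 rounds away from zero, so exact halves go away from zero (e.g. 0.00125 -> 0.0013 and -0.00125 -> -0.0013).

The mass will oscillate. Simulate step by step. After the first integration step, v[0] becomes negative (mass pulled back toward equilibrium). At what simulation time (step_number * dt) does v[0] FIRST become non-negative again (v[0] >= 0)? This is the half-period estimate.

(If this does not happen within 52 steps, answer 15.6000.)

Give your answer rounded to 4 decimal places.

Step 0: x=[3.5000] v=[0.0000]
Step 1: x=[3.4055] v=[-0.3150]
Step 2: x=[3.2314] v=[-0.5804]
Step 3: x=[3.0051] v=[-0.7544]
Step 4: x=[2.7622] v=[-0.8096]
Step 5: x=[2.5410] v=[-0.7372]
Step 6: x=[2.3764] v=[-0.5487]
Step 7: x=[2.2943] v=[-0.2738]
Step 8: x=[2.3076] v=[0.0442]
First v>=0 after going negative at step 8, time=2.4000

Answer: 2.4000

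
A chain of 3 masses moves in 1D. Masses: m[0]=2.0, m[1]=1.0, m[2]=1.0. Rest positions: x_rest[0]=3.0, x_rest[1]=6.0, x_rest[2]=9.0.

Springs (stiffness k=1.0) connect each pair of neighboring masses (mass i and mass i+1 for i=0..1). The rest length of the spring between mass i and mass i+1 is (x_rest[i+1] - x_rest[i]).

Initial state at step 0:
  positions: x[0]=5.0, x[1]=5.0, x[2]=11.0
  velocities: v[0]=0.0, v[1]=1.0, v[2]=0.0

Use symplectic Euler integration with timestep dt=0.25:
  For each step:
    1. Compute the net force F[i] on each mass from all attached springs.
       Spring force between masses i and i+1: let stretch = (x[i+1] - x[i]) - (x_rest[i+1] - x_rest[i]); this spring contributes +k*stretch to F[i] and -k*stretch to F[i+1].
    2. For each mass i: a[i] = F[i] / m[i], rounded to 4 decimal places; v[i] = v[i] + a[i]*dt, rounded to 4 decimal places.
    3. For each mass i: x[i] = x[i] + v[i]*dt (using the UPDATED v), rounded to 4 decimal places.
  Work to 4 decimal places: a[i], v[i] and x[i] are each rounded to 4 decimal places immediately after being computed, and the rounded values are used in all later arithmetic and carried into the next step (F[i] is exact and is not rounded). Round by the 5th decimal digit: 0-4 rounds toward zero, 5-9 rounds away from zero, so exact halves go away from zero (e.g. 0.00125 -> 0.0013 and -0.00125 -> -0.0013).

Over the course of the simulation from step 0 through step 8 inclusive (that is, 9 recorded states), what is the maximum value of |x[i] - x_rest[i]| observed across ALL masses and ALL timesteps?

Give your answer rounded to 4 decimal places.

Step 0: x=[5.0000 5.0000 11.0000] v=[0.0000 1.0000 0.0000]
Step 1: x=[4.9063 5.6250 10.8125] v=[-0.3750 2.5000 -0.7500]
Step 2: x=[4.7413 6.5293 10.4883] v=[-0.6602 3.6172 -1.2969]
Step 3: x=[4.5384 7.5693 10.1041] v=[-0.8117 4.1600 -1.5367]
Step 4: x=[4.3365 8.5783 9.7490] v=[-0.8078 4.0360 -1.4204]
Step 5: x=[4.1734 9.3954 9.5082] v=[-0.6526 3.2682 -0.9631]
Step 6: x=[4.0797 9.8931 9.4479] v=[-0.3749 1.9909 -0.2413]
Step 7: x=[4.0739 9.9997 9.6029] v=[-0.0232 0.4263 0.6200]
Step 8: x=[4.1595 9.7111 9.9702] v=[0.3425 -1.1544 1.4692]
Max displacement = 3.9997

Answer: 3.9997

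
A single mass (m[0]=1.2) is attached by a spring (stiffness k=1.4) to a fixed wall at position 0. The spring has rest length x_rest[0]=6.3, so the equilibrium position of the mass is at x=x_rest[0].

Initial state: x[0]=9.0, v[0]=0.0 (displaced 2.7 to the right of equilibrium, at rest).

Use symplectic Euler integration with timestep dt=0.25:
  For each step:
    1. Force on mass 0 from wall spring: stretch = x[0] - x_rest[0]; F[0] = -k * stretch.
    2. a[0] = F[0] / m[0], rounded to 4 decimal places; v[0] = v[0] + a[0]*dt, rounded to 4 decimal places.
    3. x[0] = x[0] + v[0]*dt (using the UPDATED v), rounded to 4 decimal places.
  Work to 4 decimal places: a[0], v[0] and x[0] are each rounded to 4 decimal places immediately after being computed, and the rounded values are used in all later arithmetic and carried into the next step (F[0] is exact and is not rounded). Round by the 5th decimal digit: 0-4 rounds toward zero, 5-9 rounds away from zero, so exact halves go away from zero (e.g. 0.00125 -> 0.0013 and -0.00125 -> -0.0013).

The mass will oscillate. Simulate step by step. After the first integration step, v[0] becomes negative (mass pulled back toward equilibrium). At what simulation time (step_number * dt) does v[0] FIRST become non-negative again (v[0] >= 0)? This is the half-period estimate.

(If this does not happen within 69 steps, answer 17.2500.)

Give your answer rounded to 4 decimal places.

Answer: 3.0000

Derivation:
Step 0: x=[9.0000] v=[0.0000]
Step 1: x=[8.8031] v=[-0.7875]
Step 2: x=[8.4237] v=[-1.5176]
Step 3: x=[7.8895] v=[-2.1370]
Step 4: x=[7.2394] v=[-2.6006]
Step 5: x=[6.5208] v=[-2.8746]
Step 6: x=[5.7861] v=[-2.9390]
Step 7: x=[5.0888] v=[-2.7891]
Step 8: x=[4.4799] v=[-2.4358]
Step 9: x=[4.0037] v=[-1.9049]
Step 10: x=[3.6949] v=[-1.2352]
Step 11: x=[3.5761] v=[-0.4754]
Step 12: x=[3.6559] v=[0.3191]
First v>=0 after going negative at step 12, time=3.0000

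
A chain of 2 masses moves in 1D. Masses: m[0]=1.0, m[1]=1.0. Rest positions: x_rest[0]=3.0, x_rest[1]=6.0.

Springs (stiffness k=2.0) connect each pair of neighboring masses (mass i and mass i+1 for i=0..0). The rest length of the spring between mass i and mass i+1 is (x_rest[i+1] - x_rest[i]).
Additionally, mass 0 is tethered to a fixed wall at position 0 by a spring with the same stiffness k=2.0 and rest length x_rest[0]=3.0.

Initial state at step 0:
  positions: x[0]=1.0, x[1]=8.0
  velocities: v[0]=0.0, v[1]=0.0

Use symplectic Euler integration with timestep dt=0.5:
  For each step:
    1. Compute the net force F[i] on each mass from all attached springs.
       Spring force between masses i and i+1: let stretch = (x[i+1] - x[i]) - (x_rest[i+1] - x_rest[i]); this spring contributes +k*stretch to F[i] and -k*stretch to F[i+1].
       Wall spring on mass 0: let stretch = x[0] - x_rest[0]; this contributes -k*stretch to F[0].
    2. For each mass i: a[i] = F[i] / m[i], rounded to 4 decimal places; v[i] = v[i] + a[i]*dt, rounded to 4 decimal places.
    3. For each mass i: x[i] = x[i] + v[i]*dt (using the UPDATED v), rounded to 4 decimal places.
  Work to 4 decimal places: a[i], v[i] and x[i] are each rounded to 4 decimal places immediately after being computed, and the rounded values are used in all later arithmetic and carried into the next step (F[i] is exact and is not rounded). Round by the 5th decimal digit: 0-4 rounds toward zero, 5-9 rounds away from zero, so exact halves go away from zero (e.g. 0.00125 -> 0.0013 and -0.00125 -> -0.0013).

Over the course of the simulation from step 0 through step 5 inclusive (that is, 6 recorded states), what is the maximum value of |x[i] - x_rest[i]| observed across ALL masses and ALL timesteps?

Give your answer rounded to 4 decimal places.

Step 0: x=[1.0000 8.0000] v=[0.0000 0.0000]
Step 1: x=[4.0000 6.0000] v=[6.0000 -4.0000]
Step 2: x=[6.0000 4.5000] v=[4.0000 -3.0000]
Step 3: x=[4.2500 5.2500] v=[-3.5000 1.5000]
Step 4: x=[0.8750 7.0000] v=[-6.7500 3.5000]
Step 5: x=[0.1250 7.1875] v=[-1.5000 0.3750]
Max displacement = 3.0000

Answer: 3.0000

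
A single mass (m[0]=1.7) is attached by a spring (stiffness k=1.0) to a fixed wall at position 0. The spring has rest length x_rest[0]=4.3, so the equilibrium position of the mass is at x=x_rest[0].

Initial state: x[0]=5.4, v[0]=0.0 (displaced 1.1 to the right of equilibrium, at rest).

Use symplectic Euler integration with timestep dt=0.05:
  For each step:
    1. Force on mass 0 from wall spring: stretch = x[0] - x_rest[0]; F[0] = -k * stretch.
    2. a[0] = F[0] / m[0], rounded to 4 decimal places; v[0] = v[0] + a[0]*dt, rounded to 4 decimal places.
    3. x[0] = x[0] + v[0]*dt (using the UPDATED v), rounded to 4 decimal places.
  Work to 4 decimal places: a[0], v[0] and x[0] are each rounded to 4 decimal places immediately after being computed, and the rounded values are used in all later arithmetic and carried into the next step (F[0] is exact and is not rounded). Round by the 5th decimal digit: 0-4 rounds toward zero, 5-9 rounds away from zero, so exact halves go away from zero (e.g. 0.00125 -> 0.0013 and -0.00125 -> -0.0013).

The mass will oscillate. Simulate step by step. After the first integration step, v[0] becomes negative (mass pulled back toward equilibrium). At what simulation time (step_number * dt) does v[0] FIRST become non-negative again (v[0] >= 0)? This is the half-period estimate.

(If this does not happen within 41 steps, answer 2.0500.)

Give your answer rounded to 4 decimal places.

Step 0: x=[5.4000] v=[0.0000]
Step 1: x=[5.3984] v=[-0.0324]
Step 2: x=[5.3952] v=[-0.0647]
Step 3: x=[5.3904] v=[-0.0969]
Step 4: x=[5.3840] v=[-0.1290]
Step 5: x=[5.3760] v=[-0.1609]
Step 6: x=[5.3664] v=[-0.1925]
Step 7: x=[5.3552] v=[-0.2239]
Step 8: x=[5.3425] v=[-0.2549]
Step 9: x=[5.3282] v=[-0.2856]
Step 10: x=[5.3124] v=[-0.3158]
Step 11: x=[5.2951] v=[-0.3456]
Step 12: x=[5.2764] v=[-0.3749]
Step 13: x=[5.2562] v=[-0.4036]
Step 14: x=[5.2346] v=[-0.4317]
Step 15: x=[5.2116] v=[-0.4592]
Step 16: x=[5.1873] v=[-0.4860]
Step 17: x=[5.1617] v=[-0.5121]
Step 18: x=[5.1348] v=[-0.5374]
Step 19: x=[5.1067] v=[-0.5620]
Step 20: x=[5.0774] v=[-0.5857]
Step 21: x=[5.0470] v=[-0.6086]
Step 22: x=[5.0155] v=[-0.6306]
Step 23: x=[4.9829] v=[-0.6516]
Step 24: x=[4.9493] v=[-0.6717]
Step 25: x=[4.9148] v=[-0.6908]
Step 26: x=[4.8794] v=[-0.7089]
Step 27: x=[4.8431] v=[-0.7259]
Step 28: x=[4.8060] v=[-0.7419]
Step 29: x=[4.7682] v=[-0.7568]
Step 30: x=[4.7297] v=[-0.7706]
Step 31: x=[4.6905] v=[-0.7832]
Step 32: x=[4.6508] v=[-0.7947]
Step 33: x=[4.6106] v=[-0.8050]
Step 34: x=[4.5699] v=[-0.8141]
Step 35: x=[4.5288] v=[-0.8220]
Step 36: x=[4.4874] v=[-0.8287]
Step 37: x=[4.4457] v=[-0.8342]
Step 38: x=[4.4038] v=[-0.8385]
Step 39: x=[4.3617] v=[-0.8416]
Step 40: x=[4.3195] v=[-0.8434]
Step 41: x=[4.2773] v=[-0.8440]
v[0] did not become non-negative within 41 steps; using fallback time=2.0500

Answer: 2.0500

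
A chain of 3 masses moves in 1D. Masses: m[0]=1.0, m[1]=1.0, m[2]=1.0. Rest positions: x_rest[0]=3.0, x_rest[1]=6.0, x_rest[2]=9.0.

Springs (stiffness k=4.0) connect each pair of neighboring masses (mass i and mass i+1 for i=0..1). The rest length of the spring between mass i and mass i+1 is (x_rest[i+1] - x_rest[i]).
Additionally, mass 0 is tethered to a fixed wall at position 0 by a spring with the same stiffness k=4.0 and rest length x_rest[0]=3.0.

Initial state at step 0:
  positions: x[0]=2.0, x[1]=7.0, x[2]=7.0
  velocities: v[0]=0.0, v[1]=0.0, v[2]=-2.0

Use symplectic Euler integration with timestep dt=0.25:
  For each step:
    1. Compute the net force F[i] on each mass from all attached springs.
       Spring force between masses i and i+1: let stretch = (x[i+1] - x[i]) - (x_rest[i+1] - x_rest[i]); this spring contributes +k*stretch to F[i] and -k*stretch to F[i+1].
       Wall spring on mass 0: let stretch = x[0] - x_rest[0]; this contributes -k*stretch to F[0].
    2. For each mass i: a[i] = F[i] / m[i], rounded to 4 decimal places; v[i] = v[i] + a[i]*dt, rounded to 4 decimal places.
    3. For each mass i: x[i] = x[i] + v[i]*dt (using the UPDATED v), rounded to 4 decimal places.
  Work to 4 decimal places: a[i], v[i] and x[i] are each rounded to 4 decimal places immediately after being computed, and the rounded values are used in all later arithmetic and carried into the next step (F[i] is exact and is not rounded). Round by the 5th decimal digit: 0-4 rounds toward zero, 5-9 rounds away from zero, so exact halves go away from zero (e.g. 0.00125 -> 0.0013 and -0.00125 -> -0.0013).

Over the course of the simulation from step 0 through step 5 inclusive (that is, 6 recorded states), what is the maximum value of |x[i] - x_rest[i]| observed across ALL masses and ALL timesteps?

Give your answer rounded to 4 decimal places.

Answer: 2.7031

Derivation:
Step 0: x=[2.0000 7.0000 7.0000] v=[0.0000 0.0000 -2.0000]
Step 1: x=[2.7500 5.7500 7.2500] v=[3.0000 -5.0000 1.0000]
Step 2: x=[3.5625 4.1250 7.8750] v=[3.2500 -6.5000 2.5000]
Step 3: x=[3.6250 3.2969 8.3125] v=[0.2500 -3.3125 1.7500]
Step 4: x=[2.6992 3.8047 8.2461] v=[-3.7031 2.0312 -0.2656]
Step 5: x=[1.3750 5.1465 7.8194] v=[-5.2968 5.3671 -1.7070]
Max displacement = 2.7031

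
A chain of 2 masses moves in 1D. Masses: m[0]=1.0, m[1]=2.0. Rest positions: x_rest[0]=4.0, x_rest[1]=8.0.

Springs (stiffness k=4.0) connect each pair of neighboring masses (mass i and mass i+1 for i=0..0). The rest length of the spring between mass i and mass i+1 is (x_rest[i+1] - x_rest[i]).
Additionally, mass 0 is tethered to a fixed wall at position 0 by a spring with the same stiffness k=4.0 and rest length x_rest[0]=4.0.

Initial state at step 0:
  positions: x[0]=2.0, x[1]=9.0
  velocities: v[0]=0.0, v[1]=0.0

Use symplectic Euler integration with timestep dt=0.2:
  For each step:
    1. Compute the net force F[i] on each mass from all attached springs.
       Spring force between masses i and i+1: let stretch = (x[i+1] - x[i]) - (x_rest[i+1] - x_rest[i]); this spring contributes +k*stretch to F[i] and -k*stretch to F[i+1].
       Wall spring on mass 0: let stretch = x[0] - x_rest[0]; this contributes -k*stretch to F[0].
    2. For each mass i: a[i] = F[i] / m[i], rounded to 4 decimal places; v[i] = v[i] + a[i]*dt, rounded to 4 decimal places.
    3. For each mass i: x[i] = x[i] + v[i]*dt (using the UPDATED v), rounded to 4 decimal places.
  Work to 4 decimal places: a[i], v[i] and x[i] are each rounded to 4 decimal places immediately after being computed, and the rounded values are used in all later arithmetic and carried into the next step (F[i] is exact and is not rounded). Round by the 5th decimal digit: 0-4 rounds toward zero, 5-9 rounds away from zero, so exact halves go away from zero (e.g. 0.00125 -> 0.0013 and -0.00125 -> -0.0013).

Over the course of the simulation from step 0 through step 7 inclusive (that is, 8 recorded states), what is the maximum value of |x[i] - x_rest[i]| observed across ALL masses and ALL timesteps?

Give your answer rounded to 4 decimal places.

Step 0: x=[2.0000 9.0000] v=[0.0000 0.0000]
Step 1: x=[2.8000 8.7600] v=[4.0000 -1.2000]
Step 2: x=[4.1056 8.3632] v=[6.5280 -1.9840]
Step 3: x=[5.4355 7.9458] v=[6.6496 -2.0870]
Step 4: x=[6.2974 7.6476] v=[4.3094 -1.4911]
Step 5: x=[6.3677 7.5614] v=[0.3516 -0.4312]
Step 6: x=[5.6102 7.6997] v=[-3.7876 0.6913]
Step 7: x=[4.2894 7.9908] v=[-6.6042 1.4555]
Max displacement = 2.3677

Answer: 2.3677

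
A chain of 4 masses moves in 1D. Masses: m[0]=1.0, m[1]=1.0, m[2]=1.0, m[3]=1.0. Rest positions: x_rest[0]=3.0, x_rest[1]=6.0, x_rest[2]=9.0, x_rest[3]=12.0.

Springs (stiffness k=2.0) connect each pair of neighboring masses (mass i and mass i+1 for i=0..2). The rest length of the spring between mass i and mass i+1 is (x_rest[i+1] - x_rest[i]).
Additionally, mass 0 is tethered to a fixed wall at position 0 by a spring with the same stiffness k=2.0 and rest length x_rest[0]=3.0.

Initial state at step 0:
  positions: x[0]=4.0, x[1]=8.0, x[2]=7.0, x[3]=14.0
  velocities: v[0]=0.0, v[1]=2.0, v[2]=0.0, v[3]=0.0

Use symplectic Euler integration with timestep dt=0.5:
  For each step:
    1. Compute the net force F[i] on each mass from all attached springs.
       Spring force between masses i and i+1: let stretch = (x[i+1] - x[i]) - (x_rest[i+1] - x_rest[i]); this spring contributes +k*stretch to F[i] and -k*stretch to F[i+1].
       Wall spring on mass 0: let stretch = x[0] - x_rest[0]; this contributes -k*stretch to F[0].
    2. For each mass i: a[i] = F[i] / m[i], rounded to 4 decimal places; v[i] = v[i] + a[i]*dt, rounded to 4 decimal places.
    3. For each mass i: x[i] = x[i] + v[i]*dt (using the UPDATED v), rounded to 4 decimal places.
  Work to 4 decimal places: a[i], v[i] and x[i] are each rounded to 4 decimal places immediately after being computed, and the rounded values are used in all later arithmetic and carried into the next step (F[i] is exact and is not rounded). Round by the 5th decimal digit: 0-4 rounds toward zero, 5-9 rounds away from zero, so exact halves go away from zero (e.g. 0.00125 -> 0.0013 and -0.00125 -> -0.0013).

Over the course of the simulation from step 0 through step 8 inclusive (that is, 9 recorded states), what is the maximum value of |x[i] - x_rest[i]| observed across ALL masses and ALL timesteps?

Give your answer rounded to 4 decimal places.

Step 0: x=[4.0000 8.0000 7.0000 14.0000] v=[0.0000 2.0000 0.0000 0.0000]
Step 1: x=[4.0000 6.5000 11.0000 12.0000] v=[0.0000 -3.0000 8.0000 -4.0000]
Step 2: x=[3.2500 6.0000 13.2500 11.0000] v=[-1.5000 -1.0000 4.5000 -2.0000]
Step 3: x=[2.2500 7.7500 10.7500 12.6250] v=[-2.0000 3.5000 -5.0000 3.2500]
Step 4: x=[2.8750 8.2500 7.6875 14.8125] v=[1.2500 1.0000 -6.1250 4.3750]
Step 5: x=[4.7500 5.7813 8.4688 14.9375] v=[3.7500 -4.9375 1.5625 0.2500]
Step 6: x=[4.7657 4.1407 11.1407 13.3282] v=[0.0313 -3.2813 5.3437 -3.2187]
Step 7: x=[2.0860 6.3126 11.4063 12.1251] v=[-5.3594 4.3437 0.5312 -2.4062]
Step 8: x=[0.4766 8.9180 9.4845 12.0626] v=[-3.2188 5.2108 -3.8437 -0.1250]
Max displacement = 4.2500

Answer: 4.2500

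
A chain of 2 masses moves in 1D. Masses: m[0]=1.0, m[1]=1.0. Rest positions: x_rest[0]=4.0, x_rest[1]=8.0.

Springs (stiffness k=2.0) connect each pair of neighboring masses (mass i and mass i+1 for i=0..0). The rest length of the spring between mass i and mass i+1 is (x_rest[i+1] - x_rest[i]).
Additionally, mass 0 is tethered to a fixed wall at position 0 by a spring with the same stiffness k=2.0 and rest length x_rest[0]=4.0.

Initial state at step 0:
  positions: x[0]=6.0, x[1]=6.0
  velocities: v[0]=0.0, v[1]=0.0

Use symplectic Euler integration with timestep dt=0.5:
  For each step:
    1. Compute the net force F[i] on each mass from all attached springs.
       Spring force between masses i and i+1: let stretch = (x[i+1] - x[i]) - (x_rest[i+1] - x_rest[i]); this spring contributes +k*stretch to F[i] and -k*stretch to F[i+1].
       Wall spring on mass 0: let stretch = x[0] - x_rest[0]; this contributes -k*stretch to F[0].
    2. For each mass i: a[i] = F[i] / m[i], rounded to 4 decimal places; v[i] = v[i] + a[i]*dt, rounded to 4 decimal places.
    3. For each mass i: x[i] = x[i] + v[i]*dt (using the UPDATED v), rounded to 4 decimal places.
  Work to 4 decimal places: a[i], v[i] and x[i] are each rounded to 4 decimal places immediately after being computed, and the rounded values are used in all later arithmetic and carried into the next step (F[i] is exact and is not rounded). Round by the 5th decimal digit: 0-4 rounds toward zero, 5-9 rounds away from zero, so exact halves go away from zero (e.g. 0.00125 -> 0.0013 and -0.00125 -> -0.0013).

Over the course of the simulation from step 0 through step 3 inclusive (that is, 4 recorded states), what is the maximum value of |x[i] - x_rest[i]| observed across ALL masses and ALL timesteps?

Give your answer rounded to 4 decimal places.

Answer: 3.0000

Derivation:
Step 0: x=[6.0000 6.0000] v=[0.0000 0.0000]
Step 1: x=[3.0000 8.0000] v=[-6.0000 4.0000]
Step 2: x=[1.0000 9.5000] v=[-4.0000 3.0000]
Step 3: x=[2.7500 8.7500] v=[3.5000 -1.5000]
Max displacement = 3.0000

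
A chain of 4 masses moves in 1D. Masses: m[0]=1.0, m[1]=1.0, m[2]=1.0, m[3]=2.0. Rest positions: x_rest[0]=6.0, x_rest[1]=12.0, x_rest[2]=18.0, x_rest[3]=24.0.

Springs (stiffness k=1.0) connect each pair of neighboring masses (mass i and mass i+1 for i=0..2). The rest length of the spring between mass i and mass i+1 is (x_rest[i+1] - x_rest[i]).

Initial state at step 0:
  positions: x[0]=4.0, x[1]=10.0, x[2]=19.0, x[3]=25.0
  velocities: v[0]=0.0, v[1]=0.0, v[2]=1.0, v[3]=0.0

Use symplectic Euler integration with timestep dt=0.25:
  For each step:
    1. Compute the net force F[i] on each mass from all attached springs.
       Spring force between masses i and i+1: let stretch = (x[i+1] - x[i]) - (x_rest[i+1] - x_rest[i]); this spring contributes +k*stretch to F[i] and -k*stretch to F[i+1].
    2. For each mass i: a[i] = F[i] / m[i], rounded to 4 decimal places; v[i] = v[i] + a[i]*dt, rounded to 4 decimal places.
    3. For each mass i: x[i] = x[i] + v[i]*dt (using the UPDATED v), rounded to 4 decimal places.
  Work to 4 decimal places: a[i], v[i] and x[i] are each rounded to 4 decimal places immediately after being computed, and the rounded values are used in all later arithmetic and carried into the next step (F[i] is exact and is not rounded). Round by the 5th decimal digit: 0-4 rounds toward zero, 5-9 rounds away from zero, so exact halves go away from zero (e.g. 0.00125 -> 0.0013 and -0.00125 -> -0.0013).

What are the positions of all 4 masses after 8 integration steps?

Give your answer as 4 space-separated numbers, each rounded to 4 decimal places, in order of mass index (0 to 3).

Answer: 5.5490 12.6587 17.4786 24.6571

Derivation:
Step 0: x=[4.0000 10.0000 19.0000 25.0000] v=[0.0000 0.0000 1.0000 0.0000]
Step 1: x=[4.0000 10.1875 19.0625 25.0000] v=[0.0000 0.7500 0.2500 0.0000]
Step 2: x=[4.0117 10.5430 18.9414 25.0020] v=[0.0469 1.4219 -0.4844 0.0078]
Step 3: x=[4.0566 11.0152 18.6742 25.0021] v=[0.1797 1.8887 -1.0689 0.0002]
Step 4: x=[4.1615 11.5312 18.3238 24.9919] v=[0.4194 2.0638 -1.4017 -0.0408]
Step 5: x=[4.3520 12.0111 17.9656 24.9608] v=[0.7618 1.9195 -1.4328 -0.1243]
Step 6: x=[4.6462 12.3845 17.6725 24.8986] v=[1.1766 1.4934 -1.1726 -0.2487]
Step 7: x=[5.0490 12.6047 17.5005 24.7981] v=[1.6112 0.8808 -0.6881 -0.4020]
Step 8: x=[5.5490 12.6587 17.4786 24.6571] v=[2.0001 0.2158 -0.0877 -0.5642]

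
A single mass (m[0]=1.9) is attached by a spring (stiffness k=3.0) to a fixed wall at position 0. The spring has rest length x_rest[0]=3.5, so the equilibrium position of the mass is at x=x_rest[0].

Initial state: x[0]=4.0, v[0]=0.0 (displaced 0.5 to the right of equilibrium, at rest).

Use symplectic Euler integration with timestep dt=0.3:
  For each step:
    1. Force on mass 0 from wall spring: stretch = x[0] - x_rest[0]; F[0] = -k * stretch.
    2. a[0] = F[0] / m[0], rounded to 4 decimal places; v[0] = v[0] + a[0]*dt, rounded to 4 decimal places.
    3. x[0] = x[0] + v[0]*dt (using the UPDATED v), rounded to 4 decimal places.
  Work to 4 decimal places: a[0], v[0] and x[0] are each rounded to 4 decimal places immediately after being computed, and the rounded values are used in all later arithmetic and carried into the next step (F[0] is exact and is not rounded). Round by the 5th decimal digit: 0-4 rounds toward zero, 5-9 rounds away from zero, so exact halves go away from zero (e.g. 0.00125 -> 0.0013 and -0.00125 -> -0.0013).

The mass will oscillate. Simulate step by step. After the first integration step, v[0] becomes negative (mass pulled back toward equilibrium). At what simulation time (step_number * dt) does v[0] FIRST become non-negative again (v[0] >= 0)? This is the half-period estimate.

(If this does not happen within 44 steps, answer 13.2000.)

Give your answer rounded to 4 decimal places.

Answer: 2.7000

Derivation:
Step 0: x=[4.0000] v=[0.0000]
Step 1: x=[3.9289] v=[-0.2369]
Step 2: x=[3.7969] v=[-0.4401]
Step 3: x=[3.6227] v=[-0.5807]
Step 4: x=[3.4311] v=[-0.6388]
Step 5: x=[3.2492] v=[-0.6062]
Step 6: x=[3.1030] v=[-0.4874]
Step 7: x=[3.0132] v=[-0.2994]
Step 8: x=[2.9926] v=[-0.0688]
Step 9: x=[3.0441] v=[0.1716]
First v>=0 after going negative at step 9, time=2.7000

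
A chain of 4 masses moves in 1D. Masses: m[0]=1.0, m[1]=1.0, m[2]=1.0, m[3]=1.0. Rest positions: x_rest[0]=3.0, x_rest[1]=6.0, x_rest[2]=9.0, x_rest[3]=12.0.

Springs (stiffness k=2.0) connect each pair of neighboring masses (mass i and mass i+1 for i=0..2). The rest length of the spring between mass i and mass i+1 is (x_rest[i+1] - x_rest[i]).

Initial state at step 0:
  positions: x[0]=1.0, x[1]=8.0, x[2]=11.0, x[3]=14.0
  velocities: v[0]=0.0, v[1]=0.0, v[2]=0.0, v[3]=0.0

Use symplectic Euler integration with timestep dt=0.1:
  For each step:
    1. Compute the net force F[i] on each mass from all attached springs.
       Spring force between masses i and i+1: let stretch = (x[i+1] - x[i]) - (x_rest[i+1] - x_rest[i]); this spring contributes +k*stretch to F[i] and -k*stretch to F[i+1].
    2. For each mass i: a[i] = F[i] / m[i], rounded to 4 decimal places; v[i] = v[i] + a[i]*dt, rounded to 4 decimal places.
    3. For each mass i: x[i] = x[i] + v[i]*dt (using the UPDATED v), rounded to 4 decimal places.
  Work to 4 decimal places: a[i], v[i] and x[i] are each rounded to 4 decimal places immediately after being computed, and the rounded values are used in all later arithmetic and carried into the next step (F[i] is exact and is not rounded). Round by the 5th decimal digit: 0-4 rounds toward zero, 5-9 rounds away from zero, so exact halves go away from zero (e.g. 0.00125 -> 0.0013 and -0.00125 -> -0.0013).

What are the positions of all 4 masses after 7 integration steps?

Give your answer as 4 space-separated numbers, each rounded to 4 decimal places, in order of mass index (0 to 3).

Step 0: x=[1.0000 8.0000 11.0000 14.0000] v=[0.0000 0.0000 0.0000 0.0000]
Step 1: x=[1.0800 7.9200 11.0000 14.0000] v=[0.8000 -0.8000 0.0000 0.0000]
Step 2: x=[1.2368 7.7648 10.9984 14.0000] v=[1.5680 -1.5520 -0.0160 0.0000]
Step 3: x=[1.4642 7.5437 10.9922 14.0000] v=[2.2736 -2.2109 -0.0624 -0.0003]
Step 4: x=[1.7532 7.2700 10.9772 13.9998] v=[2.8895 -2.7371 -0.1505 -0.0019]
Step 5: x=[2.0925 6.9601 10.9485 13.9992] v=[3.3929 -3.0990 -0.2874 -0.0064]
Step 6: x=[2.4691 6.6326 10.9010 13.9976] v=[3.7664 -3.2748 -0.4749 -0.0165]
Step 7: x=[2.8690 6.3072 10.8301 13.9940] v=[3.9991 -3.2538 -0.7093 -0.0358]

Answer: 2.8690 6.3072 10.8301 13.9940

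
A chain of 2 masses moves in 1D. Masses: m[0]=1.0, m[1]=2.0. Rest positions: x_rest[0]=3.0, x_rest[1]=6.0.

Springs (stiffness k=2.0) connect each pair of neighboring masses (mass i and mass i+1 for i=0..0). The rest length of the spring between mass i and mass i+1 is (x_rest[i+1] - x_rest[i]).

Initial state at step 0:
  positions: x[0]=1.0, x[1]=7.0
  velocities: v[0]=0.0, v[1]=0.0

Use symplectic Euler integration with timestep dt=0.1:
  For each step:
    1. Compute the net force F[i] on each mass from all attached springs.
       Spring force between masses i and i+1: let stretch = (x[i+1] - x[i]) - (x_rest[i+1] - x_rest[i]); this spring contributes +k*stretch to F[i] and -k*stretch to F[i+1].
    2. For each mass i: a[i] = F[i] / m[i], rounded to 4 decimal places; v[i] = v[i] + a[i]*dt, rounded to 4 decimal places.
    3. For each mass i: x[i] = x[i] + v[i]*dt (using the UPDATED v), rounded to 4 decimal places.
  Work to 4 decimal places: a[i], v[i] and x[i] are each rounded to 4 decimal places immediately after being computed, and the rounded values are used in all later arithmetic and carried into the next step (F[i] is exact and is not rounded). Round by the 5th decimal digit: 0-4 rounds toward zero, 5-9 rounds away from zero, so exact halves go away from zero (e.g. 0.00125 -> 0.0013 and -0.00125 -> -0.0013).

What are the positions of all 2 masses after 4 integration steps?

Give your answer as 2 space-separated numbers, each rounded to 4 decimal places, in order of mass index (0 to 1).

Step 0: x=[1.0000 7.0000] v=[0.0000 0.0000]
Step 1: x=[1.0600 6.9700] v=[0.6000 -0.3000]
Step 2: x=[1.1782 6.9109] v=[1.1820 -0.5910]
Step 3: x=[1.3511 6.8245] v=[1.7285 -0.8643]
Step 4: x=[1.5734 6.7133] v=[2.2232 -1.1116]

Answer: 1.5734 6.7133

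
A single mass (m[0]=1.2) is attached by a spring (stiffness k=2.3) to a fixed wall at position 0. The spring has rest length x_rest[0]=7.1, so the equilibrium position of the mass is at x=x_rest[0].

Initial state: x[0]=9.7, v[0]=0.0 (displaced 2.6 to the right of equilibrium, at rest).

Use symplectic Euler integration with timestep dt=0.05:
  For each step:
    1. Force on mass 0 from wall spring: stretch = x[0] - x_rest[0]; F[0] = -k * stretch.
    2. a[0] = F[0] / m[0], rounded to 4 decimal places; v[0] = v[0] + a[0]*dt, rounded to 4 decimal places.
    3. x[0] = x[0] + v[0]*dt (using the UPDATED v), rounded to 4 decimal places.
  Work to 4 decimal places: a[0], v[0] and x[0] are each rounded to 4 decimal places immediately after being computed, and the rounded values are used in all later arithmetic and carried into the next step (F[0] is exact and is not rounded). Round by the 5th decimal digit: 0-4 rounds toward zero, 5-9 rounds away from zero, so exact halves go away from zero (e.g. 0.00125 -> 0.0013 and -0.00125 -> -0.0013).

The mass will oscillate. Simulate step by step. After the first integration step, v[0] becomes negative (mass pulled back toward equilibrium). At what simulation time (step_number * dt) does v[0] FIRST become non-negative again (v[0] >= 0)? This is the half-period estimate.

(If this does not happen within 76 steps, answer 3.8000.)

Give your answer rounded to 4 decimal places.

Answer: 2.3000

Derivation:
Step 0: x=[9.7000] v=[0.0000]
Step 1: x=[9.6875] v=[-0.2492]
Step 2: x=[9.6626] v=[-0.4972]
Step 3: x=[9.6255] v=[-0.7428]
Step 4: x=[9.5763] v=[-0.9848]
Step 5: x=[9.5152] v=[-1.2221]
Step 6: x=[9.4425] v=[-1.4536]
Step 7: x=[9.3586] v=[-1.6781]
Step 8: x=[9.2639] v=[-1.8946]
Step 9: x=[9.1588] v=[-2.1020]
Step 10: x=[9.0438] v=[-2.2993]
Step 11: x=[8.9195] v=[-2.4856]
Step 12: x=[8.7865] v=[-2.6600]
Step 13: x=[8.6454] v=[-2.8216]
Step 14: x=[8.4969] v=[-2.9697]
Step 15: x=[8.3417] v=[-3.1036]
Step 16: x=[8.1806] v=[-3.2226]
Step 17: x=[8.0143] v=[-3.3262]
Step 18: x=[7.8436] v=[-3.4138]
Step 19: x=[7.6693] v=[-3.4851]
Step 20: x=[7.4923] v=[-3.5397]
Step 21: x=[7.3134] v=[-3.5773]
Step 22: x=[7.1335] v=[-3.5978]
Step 23: x=[6.9535] v=[-3.6010]
Step 24: x=[6.7742] v=[-3.5870]
Step 25: x=[6.5964] v=[-3.5558]
Step 26: x=[6.4210] v=[-3.5075]
Step 27: x=[6.2489] v=[-3.4424]
Step 28: x=[6.0809] v=[-3.3608]
Step 29: x=[5.9177] v=[-3.2631]
Step 30: x=[5.7602] v=[-3.1498]
Step 31: x=[5.6091] v=[-3.0214]
Step 32: x=[5.4652] v=[-2.8785]
Step 33: x=[5.3291] v=[-2.7218]
Step 34: x=[5.2015] v=[-2.5521]
Step 35: x=[5.0830] v=[-2.3702]
Step 36: x=[4.9742] v=[-2.1769]
Step 37: x=[4.8755] v=[-1.9732]
Step 38: x=[4.7875] v=[-1.7600]
Step 39: x=[4.7106] v=[-1.5384]
Step 40: x=[4.6451] v=[-1.3094]
Step 41: x=[4.5914] v=[-1.0741]
Step 42: x=[4.5497] v=[-0.8337]
Step 43: x=[4.5202] v=[-0.5893]
Step 44: x=[4.5031] v=[-0.3421]
Step 45: x=[4.4984] v=[-0.0932]
Step 46: x=[4.5062] v=[0.1561]
First v>=0 after going negative at step 46, time=2.3000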